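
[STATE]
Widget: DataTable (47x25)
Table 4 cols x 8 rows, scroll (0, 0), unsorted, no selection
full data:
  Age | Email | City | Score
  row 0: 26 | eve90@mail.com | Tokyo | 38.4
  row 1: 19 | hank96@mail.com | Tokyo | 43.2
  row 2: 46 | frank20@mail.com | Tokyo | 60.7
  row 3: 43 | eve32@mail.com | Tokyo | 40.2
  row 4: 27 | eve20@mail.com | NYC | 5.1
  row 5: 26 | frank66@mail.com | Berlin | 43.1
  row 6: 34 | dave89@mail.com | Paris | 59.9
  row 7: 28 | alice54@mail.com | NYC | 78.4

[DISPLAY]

Age│Email           │City  │Score              
───┼────────────────┼──────┼─────              
26 │eve90@mail.com  │Tokyo │38.4               
19 │hank96@mail.com │Tokyo │43.2               
46 │frank20@mail.com│Tokyo │60.7               
43 │eve32@mail.com  │Tokyo │40.2               
27 │eve20@mail.com  │NYC   │5.1                
26 │frank66@mail.com│Berlin│43.1               
34 │dave89@mail.com │Paris │59.9               
28 │alice54@mail.com│NYC   │78.4               
                                               
                                               
                                               
                                               
                                               
                                               
                                               
                                               
                                               
                                               
                                               
                                               
                                               
                                               
                                               


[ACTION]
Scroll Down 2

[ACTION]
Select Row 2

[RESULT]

Age│Email           │City  │Score              
───┼────────────────┼──────┼─────              
26 │eve90@mail.com  │Tokyo │38.4               
19 │hank96@mail.com │Tokyo │43.2               
>6 │frank20@mail.com│Tokyo │60.7               
43 │eve32@mail.com  │Tokyo │40.2               
27 │eve20@mail.com  │NYC   │5.1                
26 │frank66@mail.com│Berlin│43.1               
34 │dave89@mail.com │Paris │59.9               
28 │alice54@mail.com│NYC   │78.4               
                                               
                                               
                                               
                                               
                                               
                                               
                                               
                                               
                                               
                                               
                                               
                                               
                                               
                                               
                                               


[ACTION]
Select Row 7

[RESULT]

Age│Email           │City  │Score              
───┼────────────────┼──────┼─────              
26 │eve90@mail.com  │Tokyo │38.4               
19 │hank96@mail.com │Tokyo │43.2               
46 │frank20@mail.com│Tokyo │60.7               
43 │eve32@mail.com  │Tokyo │40.2               
27 │eve20@mail.com  │NYC   │5.1                
26 │frank66@mail.com│Berlin│43.1               
34 │dave89@mail.com │Paris │59.9               
>8 │alice54@mail.com│NYC   │78.4               
                                               
                                               
                                               
                                               
                                               
                                               
                                               
                                               
                                               
                                               
                                               
                                               
                                               
                                               
                                               


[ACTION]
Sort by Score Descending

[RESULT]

Age│Email           │City  │Scor▼              
───┼────────────────┼──────┼─────              
28 │alice54@mail.com│NYC   │78.4               
46 │frank20@mail.com│Tokyo │60.7               
34 │dave89@mail.com │Paris │59.9               
19 │hank96@mail.com │Tokyo │43.2               
26 │frank66@mail.com│Berlin│43.1               
43 │eve32@mail.com  │Tokyo │40.2               
26 │eve90@mail.com  │Tokyo │38.4               
>7 │eve20@mail.com  │NYC   │5.1                
                                               
                                               
                                               
                                               
                                               
                                               
                                               
                                               
                                               
                                               
                                               
                                               
                                               
                                               
                                               


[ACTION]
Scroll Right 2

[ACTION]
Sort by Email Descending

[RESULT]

Age│Email          ▼│City  │Score              
───┼────────────────┼──────┼─────              
19 │hank96@mail.com │Tokyo │43.2               
26 │frank66@mail.com│Berlin│43.1               
46 │frank20@mail.com│Tokyo │60.7               
26 │eve90@mail.com  │Tokyo │38.4               
43 │eve32@mail.com  │Tokyo │40.2               
27 │eve20@mail.com  │NYC   │5.1                
34 │dave89@mail.com │Paris │59.9               
>8 │alice54@mail.com│NYC   │78.4               
                                               
                                               
                                               
                                               
                                               
                                               
                                               
                                               
                                               
                                               
                                               
                                               
                                               
                                               
                                               


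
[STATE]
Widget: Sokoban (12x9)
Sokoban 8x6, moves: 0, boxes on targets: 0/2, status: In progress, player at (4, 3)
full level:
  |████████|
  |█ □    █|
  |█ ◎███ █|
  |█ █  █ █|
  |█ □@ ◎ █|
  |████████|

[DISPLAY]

████████    
█ □    █    
█ ◎███ █    
█ █  █ █    
█ □@ ◎ █    
████████    
Moves: 0  0/
            
            


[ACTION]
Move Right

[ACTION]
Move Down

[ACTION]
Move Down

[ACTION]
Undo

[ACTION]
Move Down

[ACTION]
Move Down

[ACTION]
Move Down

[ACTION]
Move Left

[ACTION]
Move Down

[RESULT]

████████    
█ □    █    
█ ◎███ █    
█ █  █ █    
█□@  ◎ █    
████████    
Moves: 1  0/
            
            


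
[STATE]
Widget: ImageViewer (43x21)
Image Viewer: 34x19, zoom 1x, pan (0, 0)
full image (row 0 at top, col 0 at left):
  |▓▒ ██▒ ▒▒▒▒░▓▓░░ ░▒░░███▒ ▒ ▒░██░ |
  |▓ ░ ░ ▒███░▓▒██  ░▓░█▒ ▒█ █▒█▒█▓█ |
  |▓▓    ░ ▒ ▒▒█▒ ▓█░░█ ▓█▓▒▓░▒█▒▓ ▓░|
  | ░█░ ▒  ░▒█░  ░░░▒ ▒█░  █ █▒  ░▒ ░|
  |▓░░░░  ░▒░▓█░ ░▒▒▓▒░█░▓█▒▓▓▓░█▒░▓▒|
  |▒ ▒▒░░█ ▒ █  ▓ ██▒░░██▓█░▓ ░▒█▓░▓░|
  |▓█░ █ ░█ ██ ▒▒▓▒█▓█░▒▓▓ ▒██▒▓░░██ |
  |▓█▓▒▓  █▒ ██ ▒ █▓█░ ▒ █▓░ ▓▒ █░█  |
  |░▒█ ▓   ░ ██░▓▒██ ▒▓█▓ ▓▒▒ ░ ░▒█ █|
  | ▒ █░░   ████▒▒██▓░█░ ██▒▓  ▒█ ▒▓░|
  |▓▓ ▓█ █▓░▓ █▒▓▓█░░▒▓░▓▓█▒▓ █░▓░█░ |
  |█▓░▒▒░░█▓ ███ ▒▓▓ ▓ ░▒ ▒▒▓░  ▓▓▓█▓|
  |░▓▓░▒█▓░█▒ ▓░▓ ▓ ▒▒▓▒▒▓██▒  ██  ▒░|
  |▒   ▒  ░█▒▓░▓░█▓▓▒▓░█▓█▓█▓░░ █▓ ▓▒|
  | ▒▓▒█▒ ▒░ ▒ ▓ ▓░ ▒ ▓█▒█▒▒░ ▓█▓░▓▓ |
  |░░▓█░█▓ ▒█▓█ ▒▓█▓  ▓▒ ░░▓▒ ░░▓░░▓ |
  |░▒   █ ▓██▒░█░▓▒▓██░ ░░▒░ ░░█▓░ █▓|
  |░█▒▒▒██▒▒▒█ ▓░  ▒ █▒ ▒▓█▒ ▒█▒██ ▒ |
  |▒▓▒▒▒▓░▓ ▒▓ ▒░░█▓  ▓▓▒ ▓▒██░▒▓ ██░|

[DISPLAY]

▓▒ ██▒ ▒▒▒▒░▓▓░░ ░▒░░███▒ ▒ ▒░██░          
▓ ░ ░ ▒███░▓▒██  ░▓░█▒ ▒█ █▒█▒█▓█          
▓▓    ░ ▒ ▒▒█▒ ▓█░░█ ▓█▓▒▓░▒█▒▓ ▓░         
 ░█░ ▒  ░▒█░  ░░░▒ ▒█░  █ █▒  ░▒ ░         
▓░░░░  ░▒░▓█░ ░▒▒▓▒░█░▓█▒▓▓▓░█▒░▓▒         
▒ ▒▒░░█ ▒ █  ▓ ██▒░░██▓█░▓ ░▒█▓░▓░         
▓█░ █ ░█ ██ ▒▒▓▒█▓█░▒▓▓ ▒██▒▓░░██          
▓█▓▒▓  █▒ ██ ▒ █▓█░ ▒ █▓░ ▓▒ █░█           
░▒█ ▓   ░ ██░▓▒██ ▒▓█▓ ▓▒▒ ░ ░▒█ █         
 ▒ █░░   ████▒▒██▓░█░ ██▒▓  ▒█ ▒▓░         
▓▓ ▓█ █▓░▓ █▒▓▓█░░▒▓░▓▓█▒▓ █░▓░█░          
█▓░▒▒░░█▓ ███ ▒▓▓ ▓ ░▒ ▒▒▓░  ▓▓▓█▓         
░▓▓░▒█▓░█▒ ▓░▓ ▓ ▒▒▓▒▒▓██▒  ██  ▒░         
▒   ▒  ░█▒▓░▓░█▓▓▒▓░█▓█▓█▓░░ █▓ ▓▒         
 ▒▓▒█▒ ▒░ ▒ ▓ ▓░ ▒ ▓█▒█▒▒░ ▓█▓░▓▓          
░░▓█░█▓ ▒█▓█ ▒▓█▓  ▓▒ ░░▓▒ ░░▓░░▓          
░▒   █ ▓██▒░█░▓▒▓██░ ░░▒░ ░░█▓░ █▓         
░█▒▒▒██▒▒▒█ ▓░  ▒ █▒ ▒▓█▒ ▒█▒██ ▒          
▒▓▒▒▒▓░▓ ▒▓ ▒░░█▓  ▓▓▒ ▓▒██░▒▓ ██░         
                                           
                                           


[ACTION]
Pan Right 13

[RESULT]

▓░░ ░▒░░███▒ ▒ ▒░██░                       
██  ░▓░█▒ ▒█ █▒█▒█▓█                       
▒ ▓█░░█ ▓█▓▒▓░▒█▒▓ ▓░                      
 ░░░▒ ▒█░  █ █▒  ░▒ ░                      
 ░▒▒▓▒░█░▓█▒▓▓▓░█▒░▓▒                      
▓ ██▒░░██▓█░▓ ░▒█▓░▓░                      
▒▓▒█▓█░▒▓▓ ▒██▒▓░░██                       
▒ █▓█░ ▒ █▓░ ▓▒ █░█                        
▓▒██ ▒▓█▓ ▓▒▒ ░ ░▒█ █                      
▒▒██▓░█░ ██▒▓  ▒█ ▒▓░                      
▓▓█░░▒▓░▓▓█▒▓ █░▓░█░                       
 ▒▓▓ ▓ ░▒ ▒▒▓░  ▓▓▓█▓                      
▓ ▓ ▒▒▓▒▒▓██▒  ██  ▒░                      
░█▓▓▒▓░█▓█▓█▓░░ █▓ ▓▒                      
 ▓░ ▒ ▓█▒█▒▒░ ▓█▓░▓▓                       
▒▓█▓  ▓▒ ░░▓▒ ░░▓░░▓                       
░▓▒▓██░ ░░▒░ ░░█▓░ █▓                      
░  ▒ █▒ ▒▓█▒ ▒█▒██ ▒                       
░░█▓  ▓▓▒ ▓▒██░▒▓ ██░                      
                                           
                                           


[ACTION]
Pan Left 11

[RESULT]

 ██▒ ▒▒▒▒░▓▓░░ ░▒░░███▒ ▒ ▒░██░            
░ ░ ▒███░▓▒██  ░▓░█▒ ▒█ █▒█▒█▓█            
    ░ ▒ ▒▒█▒ ▓█░░█ ▓█▓▒▓░▒█▒▓ ▓░           
█░ ▒  ░▒█░  ░░░▒ ▒█░  █ █▒  ░▒ ░           
░░░  ░▒░▓█░ ░▒▒▓▒░█░▓█▒▓▓▓░█▒░▓▒           
▒▒░░█ ▒ █  ▓ ██▒░░██▓█░▓ ░▒█▓░▓░           
░ █ ░█ ██ ▒▒▓▒█▓█░▒▓▓ ▒██▒▓░░██            
▓▒▓  █▒ ██ ▒ █▓█░ ▒ █▓░ ▓▒ █░█             
█ ▓   ░ ██░▓▒██ ▒▓█▓ ▓▒▒ ░ ░▒█ █           
 █░░   ████▒▒██▓░█░ ██▒▓  ▒█ ▒▓░           
 ▓█ █▓░▓ █▒▓▓█░░▒▓░▓▓█▒▓ █░▓░█░            
░▒▒░░█▓ ███ ▒▓▓ ▓ ░▒ ▒▒▓░  ▓▓▓█▓           
▓░▒█▓░█▒ ▓░▓ ▓ ▒▒▓▒▒▓██▒  ██  ▒░           
  ▒  ░█▒▓░▓░█▓▓▒▓░█▓█▓█▓░░ █▓ ▓▒           
▓▒█▒ ▒░ ▒ ▓ ▓░ ▒ ▓█▒█▒▒░ ▓█▓░▓▓            
▓█░█▓ ▒█▓█ ▒▓█▓  ▓▒ ░░▓▒ ░░▓░░▓            
   █ ▓██▒░█░▓▒▓██░ ░░▒░ ░░█▓░ █▓           
▒▒▒██▒▒▒█ ▓░  ▒ █▒ ▒▓█▒ ▒█▒██ ▒            
▒▒▒▓░▓ ▒▓ ▒░░█▓  ▓▓▒ ▓▒██░▒▓ ██░           
                                           
                                           


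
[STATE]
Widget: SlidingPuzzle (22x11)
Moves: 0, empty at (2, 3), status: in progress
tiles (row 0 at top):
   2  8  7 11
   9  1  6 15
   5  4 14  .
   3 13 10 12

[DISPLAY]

┌────┬────┬────┬────┐ 
│  2 │  8 │  7 │ 11 │ 
├────┼────┼────┼────┤ 
│  9 │  1 │  6 │ 15 │ 
├────┼────┼────┼────┤ 
│  5 │  4 │ 14 │    │ 
├────┼────┼────┼────┤ 
│  3 │ 13 │ 10 │ 12 │ 
└────┴────┴────┴────┘ 
Moves: 0              
                      


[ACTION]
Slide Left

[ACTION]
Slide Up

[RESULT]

┌────┬────┬────┬────┐ 
│  2 │  8 │  7 │ 11 │ 
├────┼────┼────┼────┤ 
│  9 │  1 │  6 │ 15 │ 
├────┼────┼────┼────┤ 
│  5 │  4 │ 14 │ 12 │ 
├────┼────┼────┼────┤ 
│  3 │ 13 │ 10 │    │ 
└────┴────┴────┴────┘ 
Moves: 1              
                      


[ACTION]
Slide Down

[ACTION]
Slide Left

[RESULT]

┌────┬────┬────┬────┐ 
│  2 │  8 │  7 │ 11 │ 
├────┼────┼────┼────┤ 
│  9 │  1 │  6 │ 15 │ 
├────┼────┼────┼────┤ 
│  5 │  4 │ 14 │    │ 
├────┼────┼────┼────┤ 
│  3 │ 13 │ 10 │ 12 │ 
└────┴────┴────┴────┘ 
Moves: 2              
                      


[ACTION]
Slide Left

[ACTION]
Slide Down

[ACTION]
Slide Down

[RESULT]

┌────┬────┬────┬────┐ 
│  2 │  8 │  7 │    │ 
├────┼────┼────┼────┤ 
│  9 │  1 │  6 │ 11 │ 
├────┼────┼────┼────┤ 
│  5 │  4 │ 14 │ 15 │ 
├────┼────┼────┼────┤ 
│  3 │ 13 │ 10 │ 12 │ 
└────┴────┴────┴────┘ 
Moves: 4              
                      


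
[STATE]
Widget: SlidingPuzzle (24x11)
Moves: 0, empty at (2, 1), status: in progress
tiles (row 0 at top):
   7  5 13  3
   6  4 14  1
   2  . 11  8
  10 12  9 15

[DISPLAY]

┌────┬────┬────┬────┐   
│  7 │  5 │ 13 │  3 │   
├────┼────┼────┼────┤   
│  6 │  4 │ 14 │  1 │   
├────┼────┼────┼────┤   
│  2 │    │ 11 │  8 │   
├────┼────┼────┼────┤   
│ 10 │ 12 │  9 │ 15 │   
└────┴────┴────┴────┘   
Moves: 0                
                        


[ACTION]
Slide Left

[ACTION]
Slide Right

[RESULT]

┌────┬────┬────┬────┐   
│  7 │  5 │ 13 │  3 │   
├────┼────┼────┼────┤   
│  6 │  4 │ 14 │  1 │   
├────┼────┼────┼────┤   
│  2 │    │ 11 │  8 │   
├────┼────┼────┼────┤   
│ 10 │ 12 │  9 │ 15 │   
└────┴────┴────┴────┘   
Moves: 2                
                        


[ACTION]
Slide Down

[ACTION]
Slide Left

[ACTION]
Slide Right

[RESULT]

┌────┬────┬────┬────┐   
│  7 │  5 │ 13 │  3 │   
├────┼────┼────┼────┤   
│  6 │    │ 14 │  1 │   
├────┼────┼────┼────┤   
│  2 │  4 │ 11 │  8 │   
├────┼────┼────┼────┤   
│ 10 │ 12 │  9 │ 15 │   
└────┴────┴────┴────┘   
Moves: 5                
                        


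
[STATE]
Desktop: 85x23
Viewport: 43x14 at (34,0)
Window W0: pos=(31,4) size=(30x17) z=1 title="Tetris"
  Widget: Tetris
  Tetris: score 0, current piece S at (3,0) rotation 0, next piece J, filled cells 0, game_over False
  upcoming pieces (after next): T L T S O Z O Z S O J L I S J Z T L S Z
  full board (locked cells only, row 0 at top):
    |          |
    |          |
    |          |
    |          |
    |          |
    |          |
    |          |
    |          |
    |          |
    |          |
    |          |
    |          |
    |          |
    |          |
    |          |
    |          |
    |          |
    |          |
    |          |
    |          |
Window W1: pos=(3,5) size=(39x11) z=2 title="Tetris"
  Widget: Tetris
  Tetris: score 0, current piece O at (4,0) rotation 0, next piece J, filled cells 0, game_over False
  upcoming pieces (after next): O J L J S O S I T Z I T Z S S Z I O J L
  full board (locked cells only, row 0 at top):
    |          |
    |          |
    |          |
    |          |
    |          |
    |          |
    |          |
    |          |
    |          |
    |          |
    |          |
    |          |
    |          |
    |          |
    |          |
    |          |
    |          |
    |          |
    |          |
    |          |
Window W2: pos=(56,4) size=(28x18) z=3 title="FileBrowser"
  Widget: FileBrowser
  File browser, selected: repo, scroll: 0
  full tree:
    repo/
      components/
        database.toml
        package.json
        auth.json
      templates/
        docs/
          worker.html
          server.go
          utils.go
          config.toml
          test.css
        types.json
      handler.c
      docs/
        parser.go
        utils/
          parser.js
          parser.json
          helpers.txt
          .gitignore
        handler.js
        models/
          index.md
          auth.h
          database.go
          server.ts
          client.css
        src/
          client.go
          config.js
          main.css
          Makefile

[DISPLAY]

                                           
                                           
                                           
                                           
━━━━━━━━━━━━━━━━━━━━━━┏━━━━━━━━━━━━━━━━━━━━
━━━━━━━┓              ┃ FileBrowser        
       ┃──────────────┠────────────────────
───────┨│Next:        ┃> [-] repo/         
       ┃│█            ┃    [+] components/ 
       ┃│███          ┃    [+] templates/  
       ┃│             ┃    handler.c       
       ┃│             ┃    [+] docs/       
       ┃│             ┃                    
       ┃│Score:       ┃                    


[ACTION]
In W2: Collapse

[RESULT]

                                           
                                           
                                           
                                           
━━━━━━━━━━━━━━━━━━━━━━┏━━━━━━━━━━━━━━━━━━━━
━━━━━━━┓              ┃ FileBrowser        
       ┃──────────────┠────────────────────
───────┨│Next:        ┃> [+] repo/         
       ┃│█            ┃                    
       ┃│███          ┃                    
       ┃│             ┃                    
       ┃│             ┃                    
       ┃│             ┃                    
       ┃│Score:       ┃                    


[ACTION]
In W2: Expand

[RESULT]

                                           
                                           
                                           
                                           
━━━━━━━━━━━━━━━━━━━━━━┏━━━━━━━━━━━━━━━━━━━━
━━━━━━━┓              ┃ FileBrowser        
       ┃──────────────┠────────────────────
───────┨│Next:        ┃> [-] repo/         
       ┃│█            ┃    [+] components/ 
       ┃│███          ┃    [+] templates/  
       ┃│             ┃    handler.c       
       ┃│             ┃    [+] docs/       
       ┃│             ┃                    
       ┃│Score:       ┃                    


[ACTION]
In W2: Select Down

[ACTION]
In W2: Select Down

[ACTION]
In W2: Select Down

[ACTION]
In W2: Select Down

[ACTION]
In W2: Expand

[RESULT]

                                           
                                           
                                           
                                           
━━━━━━━━━━━━━━━━━━━━━━┏━━━━━━━━━━━━━━━━━━━━
━━━━━━━┓              ┃ FileBrowser        
       ┃──────────────┠────────────────────
───────┨│Next:        ┃  [-] repo/         
       ┃│█            ┃    [+] components/ 
       ┃│███          ┃    [+] templates/  
       ┃│             ┃    handler.c       
       ┃│             ┃  > [-] docs/       
       ┃│             ┃      parser.go     
       ┃│Score:       ┃      [+] utils/    


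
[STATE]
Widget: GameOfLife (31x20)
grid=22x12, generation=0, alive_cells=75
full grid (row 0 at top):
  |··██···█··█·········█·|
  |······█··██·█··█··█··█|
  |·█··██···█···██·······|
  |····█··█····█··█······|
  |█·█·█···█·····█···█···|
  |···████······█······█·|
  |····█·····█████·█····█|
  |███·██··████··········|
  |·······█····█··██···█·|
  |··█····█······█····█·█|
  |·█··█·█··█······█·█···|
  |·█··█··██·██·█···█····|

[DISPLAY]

Gen: 0                         
··██···█··█·········█·         
······█··██·█··█··█··█         
·█··██···█···██·······         
····█··█····█··█······         
█·█·█···█·····█···█···         
···████······█······█·         
····█·····█████·█····█         
███·██··████··········         
·······█····█··██···█·         
··█····█······█····█·█         
·█··█·█··█······█·█···         
·█··█··██·██·█···█····         
                               
                               
                               
                               
                               
                               
                               


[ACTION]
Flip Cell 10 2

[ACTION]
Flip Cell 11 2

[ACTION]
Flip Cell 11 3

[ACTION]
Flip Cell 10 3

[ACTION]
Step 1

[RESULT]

Gen: 1                         
·········███··········         
··█████·████·██·······         
····███·████████······         
·█··█···█······█······         
······██·····██·······         
···········█···█······         
·██···█······██·······         
·█·███··██····█·█·····         
··██··██·███···█····█·         
·██···███·······██·██·         
····███··██······██···         
·█··██·████······█····         
                               
                               
                               
                               
                               
                               
                               


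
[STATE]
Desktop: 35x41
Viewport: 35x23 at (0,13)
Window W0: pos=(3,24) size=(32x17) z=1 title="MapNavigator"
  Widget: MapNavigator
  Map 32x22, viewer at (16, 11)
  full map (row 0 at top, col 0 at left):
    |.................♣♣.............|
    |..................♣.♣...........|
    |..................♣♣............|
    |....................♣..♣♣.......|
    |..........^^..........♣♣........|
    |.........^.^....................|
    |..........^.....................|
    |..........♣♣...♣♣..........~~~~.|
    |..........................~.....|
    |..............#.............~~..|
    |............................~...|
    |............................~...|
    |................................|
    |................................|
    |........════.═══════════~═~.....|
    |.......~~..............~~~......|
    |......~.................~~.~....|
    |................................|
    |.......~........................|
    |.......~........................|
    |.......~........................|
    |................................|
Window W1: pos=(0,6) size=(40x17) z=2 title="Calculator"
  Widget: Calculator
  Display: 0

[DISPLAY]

┃│ 4 │ 5 │ 6 │ × │                 
┃├───┼───┼───┼───┤                 
┃│ 1 │ 2 │ 3 │ - │                 
┃├───┼───┼───┼───┤                 
┃│ 0 │ . │ = │ + │                 
┃├───┼───┼───┼───┤                 
┃│ C │ MC│ MR│ M+│                 
┃└───┴───┴───┴───┘                 
┃                                  
┗━━━━━━━━━━━━━━━━━━━━━━━━━━━━━━━━━━
                                   
   ┏━━━━━━━━━━━━━━━━━━━━━━━━━━━━━━┓
   ┃ MapNavigator                 ┃
   ┠──────────────────────────────┨
   ┃........^.^...................┃
   ┃.........^....................┃
   ┃.........♣♣...♣♣..........~~~~┃
   ┃.........................~....┃
   ┃.............#.............~~.┃
   ┃...........................~..┃
   ┃...............@...........~..┃
   ┃..............................┃
   ┃..............................┃


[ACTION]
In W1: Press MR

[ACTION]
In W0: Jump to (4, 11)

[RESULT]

┃│ 4 │ 5 │ 6 │ × │                 
┃├───┼───┼───┼───┤                 
┃│ 1 │ 2 │ 3 │ - │                 
┃├───┼───┼───┼───┤                 
┃│ 0 │ . │ = │ + │                 
┃├───┼───┼───┼───┤                 
┃│ C │ MC│ MR│ M+│                 
┃└───┴───┴───┴───┘                 
┃                                  
┗━━━━━━━━━━━━━━━━━━━━━━━━━━━━━━━━━━
                                   
   ┏━━━━━━━━━━━━━━━━━━━━━━━━━━━━━━┓
   ┃ MapNavigator                 ┃
   ┠──────────────────────────────┨
   ┃           .........^.^.......┃
   ┃           ..........^........┃
   ┃           ..........♣♣...♣♣..┃
   ┃           ...................┃
   ┃           ..............#....┃
   ┃           ...................┃
   ┃           ....@..............┃
   ┃           ...................┃
   ┃           ...................┃


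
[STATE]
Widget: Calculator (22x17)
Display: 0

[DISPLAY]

                     0
┌───┬───┬───┬───┐     
│ 7 │ 8 │ 9 │ ÷ │     
├───┼───┼───┼───┤     
│ 4 │ 5 │ 6 │ × │     
├───┼───┼───┼───┤     
│ 1 │ 2 │ 3 │ - │     
├───┼───┼───┼───┤     
│ 0 │ . │ = │ + │     
├───┼───┼───┼───┤     
│ C │ MC│ MR│ M+│     
└───┴───┴───┴───┘     
                      
                      
                      
                      
                      


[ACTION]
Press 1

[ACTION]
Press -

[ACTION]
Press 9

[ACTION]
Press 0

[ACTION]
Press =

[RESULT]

                   -89
┌───┬───┬───┬───┐     
│ 7 │ 8 │ 9 │ ÷ │     
├───┼───┼───┼───┤     
│ 4 │ 5 │ 6 │ × │     
├───┼───┼───┼───┤     
│ 1 │ 2 │ 3 │ - │     
├───┼───┼───┼───┤     
│ 0 │ . │ = │ + │     
├───┼───┼───┼───┤     
│ C │ MC│ MR│ M+│     
└───┴───┴───┴───┘     
                      
                      
                      
                      
                      


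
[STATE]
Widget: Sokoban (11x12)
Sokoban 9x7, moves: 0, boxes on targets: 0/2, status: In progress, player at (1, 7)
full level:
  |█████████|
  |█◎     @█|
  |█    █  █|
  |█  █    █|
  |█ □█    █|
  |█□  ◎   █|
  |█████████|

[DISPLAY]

█████████  
█◎     @█  
█    █  █  
█  █    █  
█ □█    █  
█□  ◎   █  
█████████  
Moves: 0  0
           
           
           
           


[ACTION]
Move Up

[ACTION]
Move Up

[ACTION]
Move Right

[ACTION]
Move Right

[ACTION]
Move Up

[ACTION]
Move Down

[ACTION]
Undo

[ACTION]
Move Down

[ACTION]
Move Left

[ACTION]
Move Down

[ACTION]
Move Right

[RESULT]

█████████  
█◎      █  
█    █  █  
█  █   @█  
█ □█    █  
█□  ◎   █  
█████████  
Moves: 4  0
           
           
           
           


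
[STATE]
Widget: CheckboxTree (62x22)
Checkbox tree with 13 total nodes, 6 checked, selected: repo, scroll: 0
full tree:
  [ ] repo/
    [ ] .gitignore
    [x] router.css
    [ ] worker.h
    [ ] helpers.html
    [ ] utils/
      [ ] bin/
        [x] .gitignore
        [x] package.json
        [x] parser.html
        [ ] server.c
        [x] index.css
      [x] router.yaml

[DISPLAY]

>[-] repo/                                                    
   [ ] .gitignore                                             
   [x] router.css                                             
   [ ] worker.h                                               
   [ ] helpers.html                                           
   [-] utils/                                                 
     [-] bin/                                                 
       [x] .gitignore                                         
       [x] package.json                                       
       [x] parser.html                                        
       [ ] server.c                                           
       [x] index.css                                          
     [x] router.yaml                                          
                                                              
                                                              
                                                              
                                                              
                                                              
                                                              
                                                              
                                                              
                                                              


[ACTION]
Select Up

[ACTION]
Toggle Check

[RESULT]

>[x] repo/                                                    
   [x] .gitignore                                             
   [x] router.css                                             
   [x] worker.h                                               
   [x] helpers.html                                           
   [x] utils/                                                 
     [x] bin/                                                 
       [x] .gitignore                                         
       [x] package.json                                       
       [x] parser.html                                        
       [x] server.c                                           
       [x] index.css                                          
     [x] router.yaml                                          
                                                              
                                                              
                                                              
                                                              
                                                              
                                                              
                                                              
                                                              
                                                              


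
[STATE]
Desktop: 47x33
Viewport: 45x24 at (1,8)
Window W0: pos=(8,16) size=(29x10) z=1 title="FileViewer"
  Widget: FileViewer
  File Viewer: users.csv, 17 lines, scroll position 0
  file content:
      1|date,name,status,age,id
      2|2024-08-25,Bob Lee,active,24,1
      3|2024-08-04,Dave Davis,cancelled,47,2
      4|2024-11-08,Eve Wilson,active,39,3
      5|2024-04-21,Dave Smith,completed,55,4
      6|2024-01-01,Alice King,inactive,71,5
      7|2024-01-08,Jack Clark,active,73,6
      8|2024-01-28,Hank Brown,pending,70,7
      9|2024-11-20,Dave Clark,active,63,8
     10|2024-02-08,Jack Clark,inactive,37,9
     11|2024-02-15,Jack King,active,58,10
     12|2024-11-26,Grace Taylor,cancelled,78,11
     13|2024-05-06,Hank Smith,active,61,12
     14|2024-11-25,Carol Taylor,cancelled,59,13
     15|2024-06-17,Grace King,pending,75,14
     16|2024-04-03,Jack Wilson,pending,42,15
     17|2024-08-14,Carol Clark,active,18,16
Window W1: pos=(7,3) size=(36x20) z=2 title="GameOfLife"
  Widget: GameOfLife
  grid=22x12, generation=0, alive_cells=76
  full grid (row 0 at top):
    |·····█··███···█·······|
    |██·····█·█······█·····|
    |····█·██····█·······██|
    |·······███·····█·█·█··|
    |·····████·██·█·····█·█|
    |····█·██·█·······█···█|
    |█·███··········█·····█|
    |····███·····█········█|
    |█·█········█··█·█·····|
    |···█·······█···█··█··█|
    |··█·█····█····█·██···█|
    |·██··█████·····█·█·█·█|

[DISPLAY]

      ┃██·····█·█······█·····            ┃   
      ┃····█·██····█·······██            ┃   
      ┃·······███·····█·█·█··            ┃   
      ┃·····████·██·█·····█·█            ┃   
      ┃····█·██·█·······█···█            ┃   
      ┃█·███··········█·····█            ┃   
      ┃····███·····█········█            ┃   
      ┃█·█········█··█·█·····            ┃   
      ┃···█·······█···█··█··█            ┃   
      ┃··█·█····█····█·██···█            ┃   
      ┃·██··█████·····█·█·█·█            ┃   
      ┃                                  ┃   
      ┃                                  ┃   
      ┃                                  ┃   
      ┗━━━━━━━━━━━━━━━━━━━━━━━━━━━━━━━━━━┛   
       ┃2024-04-21,Dave Smith,comp░┃         
       ┃2024-01-01,Alice King,inac▼┃         
       ┗━━━━━━━━━━━━━━━━━━━━━━━━━━━┛         
                                             
                                             
                                             
                                             
                                             
                                             


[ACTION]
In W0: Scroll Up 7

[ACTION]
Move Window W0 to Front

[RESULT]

      ┃██·····█·█······█·····            ┃   
      ┃····█·██····█·······██            ┃   
      ┃·······███·····█·█·█··            ┃   
      ┃·····████·██·█·····█·█            ┃   
      ┃····█·██·█·······█···█            ┃   
      ┃█·███··········█·····█            ┃   
      ┃····███·····█········█            ┃   
      ┃█·█········█··█·█·····            ┃   
      ┃┏━━━━━━━━━━━━━━━━━━━━━━━━━━━┓     ┃   
      ┃┃ FileViewer                ┃     ┃   
      ┃┠───────────────────────────┨     ┃   
      ┃┃date,name,status,age,id   ▲┃     ┃   
      ┃┃2024-08-25,Bob Lee,active,█┃     ┃   
      ┃┃2024-08-04,Dave Davis,canc░┃     ┃   
      ┗┃2024-11-08,Eve Wilson,acti░┃━━━━━┛   
       ┃2024-04-21,Dave Smith,comp░┃         
       ┃2024-01-01,Alice King,inac▼┃         
       ┗━━━━━━━━━━━━━━━━━━━━━━━━━━━┛         
                                             
                                             
                                             
                                             
                                             
                                             
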